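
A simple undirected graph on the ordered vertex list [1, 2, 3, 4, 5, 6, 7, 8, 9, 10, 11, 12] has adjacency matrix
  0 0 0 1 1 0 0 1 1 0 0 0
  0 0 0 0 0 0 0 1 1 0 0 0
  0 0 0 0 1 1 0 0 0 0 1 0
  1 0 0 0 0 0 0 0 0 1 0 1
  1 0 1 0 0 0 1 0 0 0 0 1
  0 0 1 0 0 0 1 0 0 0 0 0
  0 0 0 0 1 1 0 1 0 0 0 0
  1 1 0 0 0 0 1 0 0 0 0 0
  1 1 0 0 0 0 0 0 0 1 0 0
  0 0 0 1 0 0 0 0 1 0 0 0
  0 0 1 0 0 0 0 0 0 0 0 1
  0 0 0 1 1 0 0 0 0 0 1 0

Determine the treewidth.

A width-3 tree decomposition is:
Bags: B1 = {3, 6, 11, 12}  B2 = {3, 5, 6, 12}  B3 = {5, 6, 7, 12}  B4 = {4, 5, 7, 12}  B5 = {1, 4, 5, 7}  B6 = {1, 4, 7, 8}  B7 = {1, 4, 8, 10}  B8 = {1, 8, 9, 10}  B9 = {2, 8, 9, 10}
Tree: B1–B2, B2–B3, B3–B4, B4–B5, B5–B6, B6–B7, B7–B8, B8–B9
Every bag has size at most 4, so the width is 4 − 1 = 3 and tw(G) ≤ 3. For the lower bound: the 4 vertex sets {3,6,11}, {12}, {5}, {1,4,7,8} are disjoint, each induces a connected subgraph, and every pair is joined by at least one edge of G. Contracting each set to a single vertex therefore yields K_{4} as a minor, and since treewidth is minor-monotone, tw(G) ≥ tw(K_{4}) = 3. Combining the bounds, tw(G) = 3.

3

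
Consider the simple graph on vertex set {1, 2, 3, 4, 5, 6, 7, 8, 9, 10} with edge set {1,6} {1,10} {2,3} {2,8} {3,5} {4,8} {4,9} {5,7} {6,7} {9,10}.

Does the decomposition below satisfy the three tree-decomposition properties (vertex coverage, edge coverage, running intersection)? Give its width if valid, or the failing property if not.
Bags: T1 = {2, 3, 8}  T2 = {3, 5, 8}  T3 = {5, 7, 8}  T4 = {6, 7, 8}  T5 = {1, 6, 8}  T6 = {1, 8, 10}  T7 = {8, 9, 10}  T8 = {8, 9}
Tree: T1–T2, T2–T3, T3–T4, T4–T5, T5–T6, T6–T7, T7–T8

A tree decomposition must satisfy three properties: every vertex lies in some bag; for every edge, both endpoints lie together in some bag; and for every vertex, the bags containing it form a connected subtree. Here vertex 4 appears in no bag, so the decomposition is invalid.

No — vertex 4 appears in no bag.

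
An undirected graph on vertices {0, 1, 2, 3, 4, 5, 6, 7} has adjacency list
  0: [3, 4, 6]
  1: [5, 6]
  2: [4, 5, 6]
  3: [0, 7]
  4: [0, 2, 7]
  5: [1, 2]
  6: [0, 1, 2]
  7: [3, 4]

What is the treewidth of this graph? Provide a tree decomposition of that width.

Treewidth 2.
One optimal decomposition is:
Bags: B1 = {3, 4, 7}  B2 = {0, 3, 4}  B3 = {0, 2, 4}  B4 = {0, 2, 6}  B5 = {2, 5, 6}  B6 = {1, 5, 6}
Tree: B1–B2, B2–B3, B3–B4, B4–B5, B5–B6

Each bag holds 3 vertices, so the decomposition has width 2, which upper-bounds the treewidth. Since 7–3–0–4–7 is a cycle in G, G is not acyclic. Forests are exactly the graphs of treewidth ≤ 1, so tw(G) ≥ 2. Combining the bounds, tw(G) = 2.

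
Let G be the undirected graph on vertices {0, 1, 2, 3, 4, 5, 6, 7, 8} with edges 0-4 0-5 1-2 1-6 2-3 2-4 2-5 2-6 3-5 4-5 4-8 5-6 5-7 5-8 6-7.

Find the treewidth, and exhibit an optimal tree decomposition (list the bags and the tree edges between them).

The largest bag has 3 vertices, giving width 2; this decomposition certifies tw(G) ≤ 2. Conversely, {1, 2, 6} is a clique of size 3, and the vertices of any clique must share a bag in every tree decomposition; so some bag has ≥ 3 vertices and tw(G) ≥ 2. The upper and lower bounds meet at 2, so that is the treewidth.

Treewidth 2.
One optimal decomposition is:
Bags: B1 = {2, 4, 5}  B2 = {2, 5, 6}  B3 = {1, 2, 6}  B4 = {2, 3, 5}  B5 = {4, 5, 8}  B6 = {5, 6, 7}  B7 = {0, 4, 5}
Tree: B1–B2, B2–B3, B1–B4, B1–B5, B2–B6, B5–B7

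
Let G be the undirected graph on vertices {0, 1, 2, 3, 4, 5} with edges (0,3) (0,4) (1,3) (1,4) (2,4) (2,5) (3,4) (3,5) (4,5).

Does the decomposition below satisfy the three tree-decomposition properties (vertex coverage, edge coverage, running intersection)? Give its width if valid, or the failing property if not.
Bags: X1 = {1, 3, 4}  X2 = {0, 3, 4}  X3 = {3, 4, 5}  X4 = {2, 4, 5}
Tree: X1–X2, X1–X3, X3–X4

Yes; width 2.

Checking the three conditions: (i) the bags cover all of {0, 1, 2, 3, 4, 5}; (ii) for each edge, some bag contains both endpoints; (iii) the bags containing any fixed vertex form a subtree. All hold, so the decomposition is valid with width 3 − 1 = 2.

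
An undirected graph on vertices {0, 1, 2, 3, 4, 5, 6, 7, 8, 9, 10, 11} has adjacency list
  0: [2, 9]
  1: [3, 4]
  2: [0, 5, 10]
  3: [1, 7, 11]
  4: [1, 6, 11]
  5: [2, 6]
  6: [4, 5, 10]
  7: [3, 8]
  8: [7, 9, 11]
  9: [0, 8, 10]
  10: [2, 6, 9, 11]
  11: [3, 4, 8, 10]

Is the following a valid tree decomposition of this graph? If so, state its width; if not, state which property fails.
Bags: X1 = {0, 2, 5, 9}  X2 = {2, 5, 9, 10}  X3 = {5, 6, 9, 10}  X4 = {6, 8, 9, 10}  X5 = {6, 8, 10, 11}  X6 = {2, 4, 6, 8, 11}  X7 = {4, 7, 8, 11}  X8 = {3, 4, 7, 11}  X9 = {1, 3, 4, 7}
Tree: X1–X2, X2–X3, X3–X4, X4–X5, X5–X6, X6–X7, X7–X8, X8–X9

A tree decomposition must satisfy three properties: every vertex lies in some bag; for every edge, both endpoints lie together in some bag; and for every vertex, the bags containing it form a connected subtree. Here bags containing vertex 2 are not connected in the tree, so the decomposition is invalid.

No — bags containing vertex 2 are not connected in the tree.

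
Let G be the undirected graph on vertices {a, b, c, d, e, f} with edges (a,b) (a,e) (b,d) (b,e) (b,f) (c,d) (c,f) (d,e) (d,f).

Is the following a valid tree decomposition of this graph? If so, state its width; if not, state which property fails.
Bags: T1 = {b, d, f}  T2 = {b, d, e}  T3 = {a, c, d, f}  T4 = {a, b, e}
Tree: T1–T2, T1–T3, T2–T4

No — bags containing vertex a are not connected in the tree.

A tree decomposition must satisfy three properties: every vertex lies in some bag; for every edge, both endpoints lie together in some bag; and for every vertex, the bags containing it form a connected subtree. Here bags containing vertex a are not connected in the tree, so the decomposition is invalid.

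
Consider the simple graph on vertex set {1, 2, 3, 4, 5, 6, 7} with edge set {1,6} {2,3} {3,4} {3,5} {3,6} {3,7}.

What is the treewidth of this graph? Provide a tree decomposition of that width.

Treewidth 1.
Bags: B1 = {3, 6}  B2 = {2, 3}  B3 = {3, 4}  B4 = {1, 6}  B5 = {3, 5}  B6 = {3, 7}
Tree: B1–B2, B1–B3, B1–B4, B1–B5, B1–B6

The largest bag has 2 vertices, giving width 1; this decomposition certifies tw(G) ≤ 1. Since G has at least one edge (e.g. 3–6), it is not an edgeless graph, so tw(G) ≥ 1. The upper and lower bounds meet at 1, so that is the treewidth.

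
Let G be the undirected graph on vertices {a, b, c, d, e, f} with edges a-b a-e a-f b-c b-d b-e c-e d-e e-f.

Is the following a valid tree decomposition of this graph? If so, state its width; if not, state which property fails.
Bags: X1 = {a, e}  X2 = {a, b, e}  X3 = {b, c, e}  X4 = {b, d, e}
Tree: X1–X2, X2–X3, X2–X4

A tree decomposition must satisfy three properties: every vertex lies in some bag; for every edge, both endpoints lie together in some bag; and for every vertex, the bags containing it form a connected subtree. Here vertex f appears in no bag, so the decomposition is invalid.

No — vertex f appears in no bag.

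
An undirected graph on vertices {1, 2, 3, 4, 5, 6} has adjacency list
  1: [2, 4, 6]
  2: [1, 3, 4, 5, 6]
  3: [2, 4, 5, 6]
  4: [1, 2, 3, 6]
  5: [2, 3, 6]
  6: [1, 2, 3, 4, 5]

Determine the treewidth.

3

A width-3 tree decomposition is:
Bags: B1 = {2, 3, 4, 6}  B2 = {1, 2, 4, 6}  B3 = {2, 3, 5, 6}
Tree: B1–B2, B1–B3
Every bag has size at most 4, so the width is 4 − 1 = 3 and tw(G) ≤ 3. On the other hand G contains the 4-clique {1, 2, 4, 6}. A clique must lie in a single bag of any decomposition, so no decomposition can have width below 3. Combining the bounds, tw(G) = 3.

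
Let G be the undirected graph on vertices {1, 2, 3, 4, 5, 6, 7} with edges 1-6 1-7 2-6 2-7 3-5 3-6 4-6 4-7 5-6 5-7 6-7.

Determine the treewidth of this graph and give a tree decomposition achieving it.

Every bag has size at most 3, so the width is 3 − 1 = 2 and tw(G) ≤ 2. On the other hand G contains the 3-clique {3, 5, 6}. A clique must lie in a single bag of any decomposition, so no decomposition can have width below 2. Hence tw(G) = 2 exactly.

Treewidth 2.
One such decomposition:
Bags: B1 = {3, 5, 6}  B2 = {5, 6, 7}  B3 = {1, 6, 7}  B4 = {2, 6, 7}  B5 = {4, 6, 7}
Tree: B1–B2, B2–B3, B3–B4, B3–B5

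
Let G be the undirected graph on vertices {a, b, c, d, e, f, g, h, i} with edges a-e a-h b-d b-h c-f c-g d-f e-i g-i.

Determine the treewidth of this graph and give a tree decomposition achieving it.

Treewidth 2.
Bags: B1 = {b, d, h}  B2 = {d, f, h}  B3 = {c, f, h}  B4 = {c, g, h}  B5 = {g, h, i}  B6 = {e, h, i}  B7 = {a, e, h}
Tree: B1–B2, B2–B3, B3–B4, B4–B5, B5–B6, B6–B7

Each bag holds 3 vertices, so the decomposition has width 2, which upper-bounds the treewidth. For the lower bound, G contains the cycle h–b–d–f–c–g–i–e–a–h, so G is not a forest; only forests have treewidth ≤ 1, hence tw(G) ≥ 2. Therefore the treewidth is 2.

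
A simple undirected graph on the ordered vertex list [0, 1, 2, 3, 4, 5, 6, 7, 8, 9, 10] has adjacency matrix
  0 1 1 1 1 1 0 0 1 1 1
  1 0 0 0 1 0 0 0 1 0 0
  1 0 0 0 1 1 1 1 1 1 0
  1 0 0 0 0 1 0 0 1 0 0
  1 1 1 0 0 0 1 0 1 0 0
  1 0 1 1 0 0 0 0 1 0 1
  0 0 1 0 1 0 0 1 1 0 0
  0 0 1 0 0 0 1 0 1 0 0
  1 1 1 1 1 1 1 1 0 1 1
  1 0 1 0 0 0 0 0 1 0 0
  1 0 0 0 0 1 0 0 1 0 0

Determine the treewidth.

3

A width-3 tree decomposition is:
Bags: B1 = {0, 2, 5, 8}  B2 = {0, 2, 4, 8}  B3 = {2, 4, 6, 8}  B4 = {0, 3, 5, 8}  B5 = {0, 5, 8, 10}  B6 = {0, 2, 8, 9}  B7 = {2, 6, 7, 8}  B8 = {0, 1, 4, 8}
Tree: B1–B2, B2–B3, B1–B4, B4–B5, B1–B6, B3–B7, B2–B8
Each bag holds 4 vertices, so the decomposition has width 3, which upper-bounds the treewidth. Conversely, {0, 5, 8, 10} is a clique of size 4, and the vertices of any clique must share a bag in every tree decomposition; so some bag has ≥ 4 vertices and tw(G) ≥ 3. Combining the bounds, tw(G) = 3.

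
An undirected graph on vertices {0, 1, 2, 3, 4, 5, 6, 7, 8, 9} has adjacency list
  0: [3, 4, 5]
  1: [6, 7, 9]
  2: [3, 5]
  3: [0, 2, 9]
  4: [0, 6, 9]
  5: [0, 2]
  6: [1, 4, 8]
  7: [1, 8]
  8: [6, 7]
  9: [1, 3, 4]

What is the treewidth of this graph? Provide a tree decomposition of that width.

Treewidth 2.
One optimal decomposition is:
Bags: B1 = {6, 7, 8}  B2 = {1, 6, 7}  B3 = {1, 4, 6}  B4 = {1, 4, 9}  B5 = {0, 4, 9}  B6 = {0, 3, 9}  B7 = {0, 3, 5}  B8 = {2, 3, 5}
Tree: B1–B2, B2–B3, B3–B4, B4–B5, B5–B6, B6–B7, B7–B8

Every bag has size at most 3, so the width is 3 − 1 = 2 and tw(G) ≤ 2. For the lower bound, G contains the cycle 8–7–1–6–8, so G is not a forest; only forests have treewidth ≤ 1, hence tw(G) ≥ 2. The upper and lower bounds meet at 2, so that is the treewidth.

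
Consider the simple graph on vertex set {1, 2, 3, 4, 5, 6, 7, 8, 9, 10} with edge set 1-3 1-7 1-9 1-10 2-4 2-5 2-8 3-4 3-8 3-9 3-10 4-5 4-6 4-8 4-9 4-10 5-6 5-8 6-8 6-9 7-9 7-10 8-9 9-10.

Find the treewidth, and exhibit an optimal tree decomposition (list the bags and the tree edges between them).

The largest bag has 4 vertices, giving width 3; this decomposition certifies tw(G) ≤ 3. On the other hand G contains the 4-clique {1, 3, 9, 10}. A clique must lie in a single bag of any decomposition, so no decomposition can have width below 3. The upper and lower bounds meet at 3, so that is the treewidth.

Treewidth 3.
Bags: B1 = {3, 4, 9, 10}  B2 = {1, 3, 9, 10}  B3 = {1, 7, 9, 10}  B4 = {3, 4, 8, 9}  B5 = {4, 6, 8, 9}  B6 = {4, 5, 6, 8}  B7 = {2, 4, 5, 8}
Tree: B1–B2, B2–B3, B1–B4, B4–B5, B5–B6, B6–B7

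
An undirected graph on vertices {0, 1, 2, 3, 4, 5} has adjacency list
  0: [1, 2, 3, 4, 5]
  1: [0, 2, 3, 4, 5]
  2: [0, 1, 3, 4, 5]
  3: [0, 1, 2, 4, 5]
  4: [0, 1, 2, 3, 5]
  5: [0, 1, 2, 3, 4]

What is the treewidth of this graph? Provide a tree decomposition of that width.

Treewidth 5.
One optimal decomposition is:
Bags: B1 = {0, 1, 2, 3, 4, 5}
Tree: (single bag)

A single bag containing all 6 vertices is trivially a valid decomposition of width 5. On the other hand G contains the 6-clique {0, 1, 2, 3, 4, 5}. A clique must lie in a single bag of any decomposition, so no decomposition can have width below 5. Hence tw(G) = 5 exactly.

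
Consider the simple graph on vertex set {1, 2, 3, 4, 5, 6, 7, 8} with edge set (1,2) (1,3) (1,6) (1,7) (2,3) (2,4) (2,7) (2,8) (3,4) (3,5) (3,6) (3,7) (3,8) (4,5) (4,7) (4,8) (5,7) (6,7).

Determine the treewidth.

A width-3 tree decomposition is:
Bags: B1 = {3, 4, 5, 7}  B2 = {2, 3, 4, 7}  B3 = {2, 3, 4, 8}  B4 = {1, 2, 3, 7}  B5 = {1, 3, 6, 7}
Tree: B1–B2, B2–B3, B2–B4, B4–B5
The largest bag has 4 vertices, giving width 3; this decomposition certifies tw(G) ≤ 3. On the other hand G contains the 4-clique {2, 3, 4, 8}. A clique must lie in a single bag of any decomposition, so no decomposition can have width below 3. Therefore the treewidth is 3.

3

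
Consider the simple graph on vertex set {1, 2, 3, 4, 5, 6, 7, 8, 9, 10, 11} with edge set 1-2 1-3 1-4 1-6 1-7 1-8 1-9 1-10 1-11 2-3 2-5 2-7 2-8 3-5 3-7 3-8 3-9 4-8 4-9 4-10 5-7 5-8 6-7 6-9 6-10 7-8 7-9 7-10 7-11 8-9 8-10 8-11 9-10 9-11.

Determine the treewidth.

A width-4 tree decomposition is:
Bags: B1 = {1, 2, 3, 7, 8}  B2 = {1, 3, 7, 8, 9}  B3 = {1, 7, 8, 9, 11}  B4 = {1, 7, 8, 9, 10}  B5 = {2, 3, 5, 7, 8}  B6 = {1, 4, 8, 9, 10}  B7 = {1, 6, 7, 9, 10}
Tree: B1–B2, B2–B3, B2–B4, B1–B5, B4–B6, B4–B7
The largest bag has 5 vertices, giving width 4; this decomposition certifies tw(G) ≤ 4. Conversely, {1, 4, 8, 9, 10} is a clique of size 5, and the vertices of any clique must share a bag in every tree decomposition; so some bag has ≥ 5 vertices and tw(G) ≥ 4. Hence tw(G) = 4 exactly.

4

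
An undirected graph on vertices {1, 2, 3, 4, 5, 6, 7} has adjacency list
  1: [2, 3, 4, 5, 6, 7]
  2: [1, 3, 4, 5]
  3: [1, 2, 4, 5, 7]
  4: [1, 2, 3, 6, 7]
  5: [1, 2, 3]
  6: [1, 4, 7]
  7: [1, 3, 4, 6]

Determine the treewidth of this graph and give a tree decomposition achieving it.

Treewidth 3.
One optimal decomposition is:
Bags: B1 = {1, 4, 6, 7}  B2 = {1, 3, 4, 7}  B3 = {1, 2, 3, 4}  B4 = {1, 2, 3, 5}
Tree: B1–B2, B2–B3, B3–B4

The largest bag has 4 vertices, giving width 3; this decomposition certifies tw(G) ≤ 3. On the other hand G contains the 4-clique {1, 2, 3, 4}. A clique must lie in a single bag of any decomposition, so no decomposition can have width below 3. Hence tw(G) = 3 exactly.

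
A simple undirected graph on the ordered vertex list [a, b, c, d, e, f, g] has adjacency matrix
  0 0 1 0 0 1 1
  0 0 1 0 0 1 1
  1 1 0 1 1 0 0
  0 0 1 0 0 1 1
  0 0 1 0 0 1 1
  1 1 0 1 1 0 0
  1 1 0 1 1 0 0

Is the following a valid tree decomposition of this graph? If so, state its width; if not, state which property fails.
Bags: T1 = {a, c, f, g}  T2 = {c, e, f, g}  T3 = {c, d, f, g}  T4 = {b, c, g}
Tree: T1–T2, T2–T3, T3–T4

A tree decomposition must satisfy three properties: every vertex lies in some bag; for every edge, both endpoints lie together in some bag; and for every vertex, the bags containing it form a connected subtree. Here edge (f,b) lies in no bag, so the decomposition is invalid.

No — edge (f,b) lies in no bag.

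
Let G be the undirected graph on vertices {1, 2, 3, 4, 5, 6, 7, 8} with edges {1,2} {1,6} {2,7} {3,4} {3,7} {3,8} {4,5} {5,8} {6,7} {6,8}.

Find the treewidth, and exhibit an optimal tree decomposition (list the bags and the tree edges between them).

Each bag holds 3 vertices, so the decomposition has width 2, which upper-bounds the treewidth. For the lower bound, G contains the cycle 2–1–6–7–2, so G is not a forest; only forests have treewidth ≤ 1, hence tw(G) ≥ 2. Hence tw(G) = 2 exactly.

Treewidth 2.
One optimal decomposition is:
Bags: B1 = {1, 2, 7}  B2 = {1, 6, 7}  B3 = {3, 6, 7}  B4 = {3, 6, 8}  B5 = {3, 4, 8}  B6 = {4, 5, 8}
Tree: B1–B2, B2–B3, B3–B4, B4–B5, B5–B6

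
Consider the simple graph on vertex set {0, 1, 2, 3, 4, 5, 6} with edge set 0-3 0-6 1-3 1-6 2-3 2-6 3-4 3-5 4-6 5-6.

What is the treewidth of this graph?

2

A width-2 tree decomposition is:
Bags: B1 = {3, 5, 6}  B2 = {0, 3, 6}  B3 = {3, 4, 6}  B4 = {2, 3, 6}  B5 = {1, 3, 6}
Tree: B1–B2, B2–B3, B3–B4, B4–B5
Each bag holds 3 vertices, so the decomposition has width 2, which upper-bounds the treewidth. The edges 3–5–6–0–3 form a cycle, so G is not a tree and its treewidth is at least 2. The upper and lower bounds meet at 2, so that is the treewidth.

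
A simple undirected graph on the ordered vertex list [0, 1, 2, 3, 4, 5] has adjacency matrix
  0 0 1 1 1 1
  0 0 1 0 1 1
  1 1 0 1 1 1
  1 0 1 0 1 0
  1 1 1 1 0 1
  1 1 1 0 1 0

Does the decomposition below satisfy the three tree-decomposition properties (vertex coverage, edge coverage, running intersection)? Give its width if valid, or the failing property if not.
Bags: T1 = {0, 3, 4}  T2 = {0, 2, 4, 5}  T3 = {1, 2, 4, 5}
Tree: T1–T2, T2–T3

A tree decomposition must satisfy three properties: every vertex lies in some bag; for every edge, both endpoints lie together in some bag; and for every vertex, the bags containing it form a connected subtree. Here edge (2,3) lies in no bag, so the decomposition is invalid.

No — edge (2,3) lies in no bag.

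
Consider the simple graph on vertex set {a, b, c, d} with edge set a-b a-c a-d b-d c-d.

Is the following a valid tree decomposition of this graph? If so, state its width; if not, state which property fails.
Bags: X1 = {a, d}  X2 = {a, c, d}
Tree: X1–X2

A tree decomposition must satisfy three properties: every vertex lies in some bag; for every edge, both endpoints lie together in some bag; and for every vertex, the bags containing it form a connected subtree. Here vertex b appears in no bag, so the decomposition is invalid.

No — vertex b appears in no bag.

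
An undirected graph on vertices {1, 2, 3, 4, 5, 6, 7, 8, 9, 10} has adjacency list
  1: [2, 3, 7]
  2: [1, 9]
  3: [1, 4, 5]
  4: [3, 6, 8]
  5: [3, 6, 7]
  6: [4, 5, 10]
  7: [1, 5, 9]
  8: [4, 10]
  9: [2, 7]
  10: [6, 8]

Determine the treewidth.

2

A width-2 tree decomposition is:
Bags: B1 = {2, 7, 9}  B2 = {1, 2, 7}  B3 = {1, 5, 7}  B4 = {1, 3, 5}  B5 = {3, 5, 6}  B6 = {3, 4, 6}  B7 = {4, 6, 10}  B8 = {4, 8, 10}
Tree: B1–B2, B2–B3, B3–B4, B4–B5, B5–B6, B6–B7, B7–B8
Every bag has size at most 3, so the width is 3 − 1 = 2 and tw(G) ≤ 2. Since 9–2–1–7–9 is a cycle in G, G is not acyclic. Forests are exactly the graphs of treewidth ≤ 1, so tw(G) ≥ 2. The upper and lower bounds meet at 2, so that is the treewidth.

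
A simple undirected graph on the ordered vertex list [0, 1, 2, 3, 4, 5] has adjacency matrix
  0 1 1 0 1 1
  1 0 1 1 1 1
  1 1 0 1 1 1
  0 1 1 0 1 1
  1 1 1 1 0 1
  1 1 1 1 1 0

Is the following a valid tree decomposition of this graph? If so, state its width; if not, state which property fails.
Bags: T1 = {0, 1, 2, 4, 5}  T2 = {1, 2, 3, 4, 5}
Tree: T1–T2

Yes; width 4.

Vertex coverage: the bags together contain {0, 1, 2, 3, 4, 5}, the full vertex set. Edge coverage: each edge of G has both endpoints in at least one bag. Running intersection: for every vertex, the bags containing it form a connected subtree. All three properties hold, so this is a valid tree decomposition of width max|bag| − 1 = 4, and hence tw(G) ≤ 4.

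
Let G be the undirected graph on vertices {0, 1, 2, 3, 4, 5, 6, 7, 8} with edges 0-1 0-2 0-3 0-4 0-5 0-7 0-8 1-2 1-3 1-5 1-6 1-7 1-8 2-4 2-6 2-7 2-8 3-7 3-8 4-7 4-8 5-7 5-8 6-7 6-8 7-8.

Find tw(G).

A width-4 tree decomposition is:
Bags: B1 = {0, 1, 3, 7, 8}  B2 = {0, 1, 2, 7, 8}  B3 = {1, 2, 6, 7, 8}  B4 = {0, 2, 4, 7, 8}  B5 = {0, 1, 5, 7, 8}
Tree: B1–B2, B2–B3, B2–B4, B2–B5
The largest bag has 5 vertices, giving width 4; this decomposition certifies tw(G) ≤ 4. Conversely, {0, 1, 2, 7, 8} is a clique of size 5, and the vertices of any clique must share a bag in every tree decomposition; so some bag has ≥ 5 vertices and tw(G) ≥ 4. The upper and lower bounds meet at 4, so that is the treewidth.

4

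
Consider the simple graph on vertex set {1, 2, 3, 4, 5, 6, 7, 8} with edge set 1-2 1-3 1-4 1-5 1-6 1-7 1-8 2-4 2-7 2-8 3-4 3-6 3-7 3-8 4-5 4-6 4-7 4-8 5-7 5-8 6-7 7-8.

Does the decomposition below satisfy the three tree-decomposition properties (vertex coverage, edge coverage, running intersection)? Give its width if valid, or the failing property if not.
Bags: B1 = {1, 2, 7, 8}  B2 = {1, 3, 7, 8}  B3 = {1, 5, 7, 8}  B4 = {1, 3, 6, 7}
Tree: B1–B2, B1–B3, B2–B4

A tree decomposition must satisfy three properties: every vertex lies in some bag; for every edge, both endpoints lie together in some bag; and for every vertex, the bags containing it form a connected subtree. Here vertex 4 appears in no bag, so the decomposition is invalid.

No — vertex 4 appears in no bag.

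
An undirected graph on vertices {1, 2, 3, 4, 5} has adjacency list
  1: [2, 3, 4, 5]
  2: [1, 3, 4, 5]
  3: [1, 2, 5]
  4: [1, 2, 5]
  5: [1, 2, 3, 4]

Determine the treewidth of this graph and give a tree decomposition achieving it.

Treewidth 3.
One such decomposition:
Bags: B1 = {1, 2, 3, 5}  B2 = {1, 2, 4, 5}
Tree: B1–B2

Every bag has size at most 4, so the width is 4 − 1 = 3 and tw(G) ≤ 3. Conversely, {1, 2, 3, 5} is a clique of size 4, and the vertices of any clique must share a bag in every tree decomposition; so some bag has ≥ 4 vertices and tw(G) ≥ 3. Hence tw(G) = 3 exactly.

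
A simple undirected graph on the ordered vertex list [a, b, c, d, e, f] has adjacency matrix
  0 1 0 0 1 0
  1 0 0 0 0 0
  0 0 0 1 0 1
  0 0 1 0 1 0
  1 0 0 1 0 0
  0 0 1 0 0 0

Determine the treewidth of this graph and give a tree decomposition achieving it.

Treewidth 1.
One optimal decomposition is:
Bags: B1 = {c, f}  B2 = {c, d}  B3 = {d, e}  B4 = {a, e}  B5 = {a, b}
Tree: B1–B2, B2–B3, B3–B4, B4–B5

The largest bag has 2 vertices, giving width 1; this decomposition certifies tw(G) ≤ 1. Any graph with an edge has treewidth ≥ 1, and G has the edge f–c. Therefore the treewidth is 1.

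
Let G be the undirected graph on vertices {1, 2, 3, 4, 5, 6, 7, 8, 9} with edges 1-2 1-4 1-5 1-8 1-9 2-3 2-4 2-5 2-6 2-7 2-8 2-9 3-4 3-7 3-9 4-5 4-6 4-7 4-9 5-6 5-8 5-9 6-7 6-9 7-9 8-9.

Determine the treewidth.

4

A width-4 tree decomposition is:
Bags: B1 = {2, 4, 5, 6, 9}  B2 = {1, 2, 4, 5, 9}  B3 = {2, 4, 6, 7, 9}  B4 = {2, 3, 4, 7, 9}  B5 = {1, 2, 5, 8, 9}
Tree: B1–B2, B1–B3, B3–B4, B2–B5
Each bag holds 5 vertices, so the decomposition has width 4, which upper-bounds the treewidth. For the lower bound, the 5 vertices {1, 2, 5, 8, 9} are pairwise adjacent, and any tree decomposition puts a clique entirely inside one bag — forcing width ≥ 4. The upper and lower bounds meet at 4, so that is the treewidth.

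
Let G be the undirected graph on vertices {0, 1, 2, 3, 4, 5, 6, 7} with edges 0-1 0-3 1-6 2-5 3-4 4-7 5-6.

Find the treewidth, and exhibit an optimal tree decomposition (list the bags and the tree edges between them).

Treewidth 1.
One optimal decomposition is:
Bags: B1 = {2, 5}  B2 = {5, 6}  B3 = {1, 6}  B4 = {0, 1}  B5 = {0, 3}  B6 = {3, 4}  B7 = {4, 7}
Tree: B1–B2, B2–B3, B3–B4, B4–B5, B5–B6, B6–B7

The largest bag has 2 vertices, giving width 1; this decomposition certifies tw(G) ≤ 1. G has an edge, so its treewidth is at least 1. Hence tw(G) = 1 exactly.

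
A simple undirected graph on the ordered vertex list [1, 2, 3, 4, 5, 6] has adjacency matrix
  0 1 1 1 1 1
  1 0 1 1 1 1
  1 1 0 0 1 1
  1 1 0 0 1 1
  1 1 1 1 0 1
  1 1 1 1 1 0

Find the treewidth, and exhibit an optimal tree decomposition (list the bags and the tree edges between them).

Treewidth 4.
One such decomposition:
Bags: B1 = {1, 2, 4, 5, 6}  B2 = {1, 2, 3, 5, 6}
Tree: B1–B2

Every bag has size at most 5, so the width is 5 − 1 = 4 and tw(G) ≤ 4. On the other hand G contains the 5-clique {1, 2, 3, 5, 6}. A clique must lie in a single bag of any decomposition, so no decomposition can have width below 4. Combining the bounds, tw(G) = 4.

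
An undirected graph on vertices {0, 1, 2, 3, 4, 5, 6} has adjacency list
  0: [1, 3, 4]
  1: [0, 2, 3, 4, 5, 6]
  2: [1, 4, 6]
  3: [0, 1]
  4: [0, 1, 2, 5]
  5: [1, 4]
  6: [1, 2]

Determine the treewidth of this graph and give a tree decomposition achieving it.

Treewidth 2.
One optimal decomposition is:
Bags: B1 = {1, 2, 6}  B2 = {1, 2, 4}  B3 = {1, 4, 5}  B4 = {0, 1, 4}  B5 = {0, 1, 3}
Tree: B1–B2, B2–B3, B3–B4, B4–B5

Each bag holds 3 vertices, so the decomposition has width 2, which upper-bounds the treewidth. For the lower bound, the 3 vertices {0, 1, 3} are pairwise adjacent, and any tree decomposition puts a clique entirely inside one bag — forcing width ≥ 2. Combining the bounds, tw(G) = 2.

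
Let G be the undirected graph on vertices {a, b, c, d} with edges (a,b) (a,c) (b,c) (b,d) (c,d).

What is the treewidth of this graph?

A width-2 tree decomposition is:
Bags: B1 = {b, c, d}  B2 = {a, b, c}
Tree: B1–B2
The largest bag has 3 vertices, giving width 2; this decomposition certifies tw(G) ≤ 2. Conversely, {b, c, d} is a clique of size 3, and the vertices of any clique must share a bag in every tree decomposition; so some bag has ≥ 3 vertices and tw(G) ≥ 2. Therefore the treewidth is 2.

2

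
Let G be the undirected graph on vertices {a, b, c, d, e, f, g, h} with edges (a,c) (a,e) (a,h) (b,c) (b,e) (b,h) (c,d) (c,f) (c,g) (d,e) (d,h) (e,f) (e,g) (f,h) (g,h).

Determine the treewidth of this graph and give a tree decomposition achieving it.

Every bag has size at most 4, so the width is 4 − 1 = 3 and tw(G) ≤ 3. For the lower bound: the 4 vertex sets {d,e}, {c,g}, {h}, {a} are disjoint, each induces a connected subgraph, and every pair is joined by at least one edge of G. Contracting each set to a single vertex therefore yields K_{4} as a minor, and since treewidth is minor-monotone, tw(G) ≥ tw(K_{4}) = 3. Therefore the treewidth is 3.

Treewidth 3.
Bags: B1 = {c, d, e, h}  B2 = {c, e, g, h}  B3 = {a, c, e, h}  B4 = {b, c, e, h}  B5 = {c, e, f, h}
Tree: B1–B2, B2–B3, B3–B4, B4–B5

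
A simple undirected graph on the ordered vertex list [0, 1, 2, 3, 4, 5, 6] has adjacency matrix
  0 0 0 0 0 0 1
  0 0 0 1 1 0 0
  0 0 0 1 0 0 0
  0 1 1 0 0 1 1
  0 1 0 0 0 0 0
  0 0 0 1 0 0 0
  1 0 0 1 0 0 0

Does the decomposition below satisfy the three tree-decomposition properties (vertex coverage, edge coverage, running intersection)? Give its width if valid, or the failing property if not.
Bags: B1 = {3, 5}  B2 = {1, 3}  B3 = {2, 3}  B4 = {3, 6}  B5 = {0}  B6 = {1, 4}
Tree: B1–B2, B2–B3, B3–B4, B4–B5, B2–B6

A tree decomposition must satisfy three properties: every vertex lies in some bag; for every edge, both endpoints lie together in some bag; and for every vertex, the bags containing it form a connected subtree. Here edge (6,0) lies in no bag, so the decomposition is invalid.

No — edge (6,0) lies in no bag.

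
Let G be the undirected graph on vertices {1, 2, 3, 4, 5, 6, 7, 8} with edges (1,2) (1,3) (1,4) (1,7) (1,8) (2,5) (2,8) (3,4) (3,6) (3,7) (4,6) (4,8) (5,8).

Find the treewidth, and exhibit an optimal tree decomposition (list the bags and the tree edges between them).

The largest bag has 3 vertices, giving width 2; this decomposition certifies tw(G) ≤ 2. On the other hand G contains the 3-clique {1, 2, 8}. A clique must lie in a single bag of any decomposition, so no decomposition can have width below 2. Combining the bounds, tw(G) = 2.

Treewidth 2.
Bags: B1 = {1, 3, 4}  B2 = {1, 4, 8}  B3 = {1, 2, 8}  B4 = {1, 3, 7}  B5 = {3, 4, 6}  B6 = {2, 5, 8}
Tree: B1–B2, B2–B3, B1–B4, B1–B5, B3–B6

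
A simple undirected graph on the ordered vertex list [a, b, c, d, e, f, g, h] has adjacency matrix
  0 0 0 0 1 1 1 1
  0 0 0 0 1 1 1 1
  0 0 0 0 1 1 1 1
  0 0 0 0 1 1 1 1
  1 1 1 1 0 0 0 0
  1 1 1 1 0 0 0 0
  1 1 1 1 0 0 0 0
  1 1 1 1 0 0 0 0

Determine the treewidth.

A width-4 tree decomposition is:
Bags: B1 = {c, e, f, g, h}  B2 = {d, e, f, g, h}  B3 = {b, e, f, g, h}  B4 = {a, e, f, g, h}
Tree: B1–B2, B2–B3, B3–B4
Each bag holds 5 vertices, so the decomposition has width 4, which upper-bounds the treewidth. For the lower bound: the 5 vertex sets {c,e}, {d,h}, {b,g}, {f}, {a} are disjoint, each induces a connected subgraph, and every pair is joined by at least one edge of G. Contracting each set to a single vertex therefore yields K_{5} as a minor, and since treewidth is minor-monotone, tw(G) ≥ tw(K_{5}) = 4. Hence tw(G) = 4 exactly.

4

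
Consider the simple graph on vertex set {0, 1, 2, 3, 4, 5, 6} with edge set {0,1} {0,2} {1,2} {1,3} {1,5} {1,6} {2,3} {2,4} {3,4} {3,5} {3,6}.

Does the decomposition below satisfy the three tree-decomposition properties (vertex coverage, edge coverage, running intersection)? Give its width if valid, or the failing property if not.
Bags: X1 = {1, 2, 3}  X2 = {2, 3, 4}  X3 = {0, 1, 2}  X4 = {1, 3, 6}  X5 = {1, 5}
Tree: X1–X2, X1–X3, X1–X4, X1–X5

No — edge (3,5) lies in no bag.

A tree decomposition must satisfy three properties: every vertex lies in some bag; for every edge, both endpoints lie together in some bag; and for every vertex, the bags containing it form a connected subtree. Here edge (3,5) lies in no bag, so the decomposition is invalid.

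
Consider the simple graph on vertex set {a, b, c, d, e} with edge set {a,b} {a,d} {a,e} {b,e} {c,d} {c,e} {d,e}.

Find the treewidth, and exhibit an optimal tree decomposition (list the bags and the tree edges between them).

Every bag has size at most 3, so the width is 3 − 1 = 2 and tw(G) ≤ 2. For the lower bound, the 3 vertices {c, d, e} are pairwise adjacent, and any tree decomposition puts a clique entirely inside one bag — forcing width ≥ 2. Combining the bounds, tw(G) = 2.

Treewidth 2.
One optimal decomposition is:
Bags: B1 = {a, b, e}  B2 = {a, d, e}  B3 = {c, d, e}
Tree: B1–B2, B2–B3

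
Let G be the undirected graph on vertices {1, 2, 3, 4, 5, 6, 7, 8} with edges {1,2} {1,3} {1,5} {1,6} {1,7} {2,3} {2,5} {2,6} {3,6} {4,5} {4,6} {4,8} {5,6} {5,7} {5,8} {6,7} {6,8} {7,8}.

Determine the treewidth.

A width-3 tree decomposition is:
Bags: B1 = {5, 6, 7, 8}  B2 = {1, 5, 6, 7}  B3 = {4, 5, 6, 8}  B4 = {1, 2, 5, 6}  B5 = {1, 2, 3, 6}
Tree: B1–B2, B1–B3, B2–B4, B4–B5
The largest bag has 4 vertices, giving width 3; this decomposition certifies tw(G) ≤ 3. For the lower bound, the 4 vertices {1, 2, 3, 6} are pairwise adjacent, and any tree decomposition puts a clique entirely inside one bag — forcing width ≥ 3. Hence tw(G) = 3 exactly.

3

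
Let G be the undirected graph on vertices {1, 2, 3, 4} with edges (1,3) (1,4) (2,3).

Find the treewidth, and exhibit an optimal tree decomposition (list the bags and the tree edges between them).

Treewidth 1.
Bags: B1 = {1, 4}  B2 = {1, 3}  B3 = {2, 3}
Tree: B1–B2, B2–B3

Every bag has size at most 2, so the width is 2 − 1 = 1 and tw(G) ≤ 1. Any graph with an edge has treewidth ≥ 1, and G has the edge 4–1. Therefore the treewidth is 1.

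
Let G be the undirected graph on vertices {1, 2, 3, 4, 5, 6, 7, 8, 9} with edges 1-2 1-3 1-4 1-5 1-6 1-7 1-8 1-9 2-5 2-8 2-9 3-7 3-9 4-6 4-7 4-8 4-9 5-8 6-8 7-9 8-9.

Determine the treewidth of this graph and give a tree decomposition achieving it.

Every bag has size at most 4, so the width is 4 − 1 = 3 and tw(G) ≤ 3. On the other hand G contains the 4-clique {1, 2, 8, 9}. A clique must lie in a single bag of any decomposition, so no decomposition can have width below 3. Combining the bounds, tw(G) = 3.

Treewidth 3.
Bags: B1 = {1, 2, 8, 9}  B2 = {1, 2, 5, 8}  B3 = {1, 4, 8, 9}  B4 = {1, 4, 6, 8}  B5 = {1, 4, 7, 9}  B6 = {1, 3, 7, 9}
Tree: B1–B2, B1–B3, B3–B4, B3–B5, B5–B6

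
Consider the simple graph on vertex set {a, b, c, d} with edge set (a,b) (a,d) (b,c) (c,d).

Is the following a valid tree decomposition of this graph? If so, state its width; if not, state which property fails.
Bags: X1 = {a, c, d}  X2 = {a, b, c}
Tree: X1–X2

Yes; width 2.

Every vertex of G appears in some bag (union = {a, b, c, d}); every edge is covered by a bag; and for each vertex v the set of bags containing v is connected in the bag tree. The decomposition is therefore valid. The largest bag has 3 vertices, so the width is 2.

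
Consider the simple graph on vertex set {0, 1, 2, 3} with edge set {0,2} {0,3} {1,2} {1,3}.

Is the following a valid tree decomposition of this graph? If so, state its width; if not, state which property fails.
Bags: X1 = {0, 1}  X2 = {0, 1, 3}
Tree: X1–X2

No — vertex 2 appears in no bag.

A tree decomposition must satisfy three properties: every vertex lies in some bag; for every edge, both endpoints lie together in some bag; and for every vertex, the bags containing it form a connected subtree. Here vertex 2 appears in no bag, so the decomposition is invalid.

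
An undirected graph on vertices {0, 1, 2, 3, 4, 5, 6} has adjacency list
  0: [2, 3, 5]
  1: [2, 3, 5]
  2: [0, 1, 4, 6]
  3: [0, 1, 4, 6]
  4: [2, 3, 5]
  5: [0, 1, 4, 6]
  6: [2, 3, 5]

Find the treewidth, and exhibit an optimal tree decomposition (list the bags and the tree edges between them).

The largest bag has 4 vertices, giving width 3; this decomposition certifies tw(G) ≤ 3. For the lower bound: the 4 vertex sets {2,4}, {1,5}, {3}, {0} are disjoint, each induces a connected subgraph, and every pair is joined by at least one edge of G. Contracting each set to a single vertex therefore yields K_{4} as a minor, and since treewidth is minor-monotone, tw(G) ≥ tw(K_{4}) = 3. Combining the bounds, tw(G) = 3.

Treewidth 3.
One optimal decomposition is:
Bags: B1 = {2, 3, 4, 5}  B2 = {1, 2, 3, 5}  B3 = {0, 2, 3, 5}  B4 = {2, 3, 5, 6}
Tree: B1–B2, B2–B3, B3–B4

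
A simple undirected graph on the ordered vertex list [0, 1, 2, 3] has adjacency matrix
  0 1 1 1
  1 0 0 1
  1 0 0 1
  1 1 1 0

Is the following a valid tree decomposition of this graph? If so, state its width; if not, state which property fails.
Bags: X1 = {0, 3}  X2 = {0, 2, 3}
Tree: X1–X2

No — vertex 1 appears in no bag.

A tree decomposition must satisfy three properties: every vertex lies in some bag; for every edge, both endpoints lie together in some bag; and for every vertex, the bags containing it form a connected subtree. Here vertex 1 appears in no bag, so the decomposition is invalid.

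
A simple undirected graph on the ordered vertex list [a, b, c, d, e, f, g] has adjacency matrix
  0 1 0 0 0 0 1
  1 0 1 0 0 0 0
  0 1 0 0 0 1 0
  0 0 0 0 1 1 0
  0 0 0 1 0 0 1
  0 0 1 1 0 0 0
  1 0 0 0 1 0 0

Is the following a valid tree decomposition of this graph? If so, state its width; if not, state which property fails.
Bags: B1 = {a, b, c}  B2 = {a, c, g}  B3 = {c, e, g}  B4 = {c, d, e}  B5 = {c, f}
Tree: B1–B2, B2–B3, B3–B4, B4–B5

A tree decomposition must satisfy three properties: every vertex lies in some bag; for every edge, both endpoints lie together in some bag; and for every vertex, the bags containing it form a connected subtree. Here edge (d,f) lies in no bag, so the decomposition is invalid.

No — edge (d,f) lies in no bag.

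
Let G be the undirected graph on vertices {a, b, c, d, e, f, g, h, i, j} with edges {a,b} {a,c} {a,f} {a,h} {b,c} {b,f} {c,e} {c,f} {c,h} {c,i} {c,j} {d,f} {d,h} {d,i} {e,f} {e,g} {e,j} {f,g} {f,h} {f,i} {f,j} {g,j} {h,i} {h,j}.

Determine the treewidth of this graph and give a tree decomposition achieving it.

The largest bag has 4 vertices, giving width 3; this decomposition certifies tw(G) ≤ 3. Conversely, {d, f, h, i} is a clique of size 4, and the vertices of any clique must share a bag in every tree decomposition; so some bag has ≥ 4 vertices and tw(G) ≥ 3. The upper and lower bounds meet at 3, so that is the treewidth.

Treewidth 3.
One optimal decomposition is:
Bags: B1 = {a, c, f, h}  B2 = {a, b, c, f}  B3 = {c, f, h, j}  B4 = {c, e, f, j}  B5 = {e, f, g, j}  B6 = {c, f, h, i}  B7 = {d, f, h, i}
Tree: B1–B2, B1–B3, B3–B4, B4–B5, B3–B6, B6–B7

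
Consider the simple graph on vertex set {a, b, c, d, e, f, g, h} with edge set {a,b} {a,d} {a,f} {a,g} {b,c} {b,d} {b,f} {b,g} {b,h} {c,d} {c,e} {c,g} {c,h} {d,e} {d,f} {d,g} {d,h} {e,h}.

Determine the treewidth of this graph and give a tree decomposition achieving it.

Each bag holds 4 vertices, so the decomposition has width 3, which upper-bounds the treewidth. For the lower bound, the 4 vertices {c, d, e, h} are pairwise adjacent, and any tree decomposition puts a clique entirely inside one bag — forcing width ≥ 3. The upper and lower bounds meet at 3, so that is the treewidth.

Treewidth 3.
Bags: B1 = {a, b, d, g}  B2 = {b, c, d, g}  B3 = {b, c, d, h}  B4 = {a, b, d, f}  B5 = {c, d, e, h}
Tree: B1–B2, B2–B3, B1–B4, B3–B5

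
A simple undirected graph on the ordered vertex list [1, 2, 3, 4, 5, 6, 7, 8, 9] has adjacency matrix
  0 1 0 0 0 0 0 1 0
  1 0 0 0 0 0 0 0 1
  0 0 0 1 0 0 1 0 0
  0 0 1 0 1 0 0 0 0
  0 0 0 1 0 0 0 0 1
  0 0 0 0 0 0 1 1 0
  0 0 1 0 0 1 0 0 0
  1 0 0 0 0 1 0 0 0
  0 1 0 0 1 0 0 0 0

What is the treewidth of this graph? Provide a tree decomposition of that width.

Each bag holds 3 vertices, so the decomposition has width 2, which upper-bounds the treewidth. For the lower bound, G contains the cycle 4–3–7–6–8–1–2–9–5–4, so G is not a forest; only forests have treewidth ≤ 1, hence tw(G) ≥ 2. Hence tw(G) = 2 exactly.

Treewidth 2.
One optimal decomposition is:
Bags: B1 = {3, 4, 7}  B2 = {4, 6, 7}  B3 = {4, 6, 8}  B4 = {1, 4, 8}  B5 = {1, 2, 4}  B6 = {2, 4, 9}  B7 = {4, 5, 9}
Tree: B1–B2, B2–B3, B3–B4, B4–B5, B5–B6, B6–B7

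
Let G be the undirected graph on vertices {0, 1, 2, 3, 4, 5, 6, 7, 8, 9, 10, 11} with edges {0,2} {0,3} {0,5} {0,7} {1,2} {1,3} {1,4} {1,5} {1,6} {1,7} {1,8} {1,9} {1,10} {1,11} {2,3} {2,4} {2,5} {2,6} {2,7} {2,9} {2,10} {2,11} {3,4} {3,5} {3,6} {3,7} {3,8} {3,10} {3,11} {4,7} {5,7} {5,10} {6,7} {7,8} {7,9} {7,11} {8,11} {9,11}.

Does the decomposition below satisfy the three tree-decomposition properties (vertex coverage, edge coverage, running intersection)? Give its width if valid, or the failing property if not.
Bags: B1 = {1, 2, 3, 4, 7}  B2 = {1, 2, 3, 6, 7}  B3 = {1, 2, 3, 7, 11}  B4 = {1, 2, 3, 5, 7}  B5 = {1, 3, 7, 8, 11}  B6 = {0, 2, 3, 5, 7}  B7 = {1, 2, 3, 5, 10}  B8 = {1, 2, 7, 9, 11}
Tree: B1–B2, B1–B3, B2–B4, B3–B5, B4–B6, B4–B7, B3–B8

Yes; width 4.

Vertex coverage: the bags together contain {0, 1, 2, 3, 4, 5, 6, 7, 8, 9, 10, 11}, the full vertex set. Edge coverage: each edge of G has both endpoints in at least one bag. Running intersection: for every vertex, the bags containing it form a connected subtree. All three properties hold, so this is a valid tree decomposition of width max|bag| − 1 = 4, and hence tw(G) ≤ 4.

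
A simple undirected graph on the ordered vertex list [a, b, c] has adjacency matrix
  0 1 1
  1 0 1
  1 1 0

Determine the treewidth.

A width-2 tree decomposition is:
Bags: B1 = {a, b, c}
Tree: (single bag)
A single bag containing all 3 vertices is trivially a valid decomposition of width 2. Conversely, {a, b, c} is a clique of size 3, and the vertices of any clique must share a bag in every tree decomposition; so some bag has ≥ 3 vertices and tw(G) ≥ 2. Hence tw(G) = 2 exactly.

2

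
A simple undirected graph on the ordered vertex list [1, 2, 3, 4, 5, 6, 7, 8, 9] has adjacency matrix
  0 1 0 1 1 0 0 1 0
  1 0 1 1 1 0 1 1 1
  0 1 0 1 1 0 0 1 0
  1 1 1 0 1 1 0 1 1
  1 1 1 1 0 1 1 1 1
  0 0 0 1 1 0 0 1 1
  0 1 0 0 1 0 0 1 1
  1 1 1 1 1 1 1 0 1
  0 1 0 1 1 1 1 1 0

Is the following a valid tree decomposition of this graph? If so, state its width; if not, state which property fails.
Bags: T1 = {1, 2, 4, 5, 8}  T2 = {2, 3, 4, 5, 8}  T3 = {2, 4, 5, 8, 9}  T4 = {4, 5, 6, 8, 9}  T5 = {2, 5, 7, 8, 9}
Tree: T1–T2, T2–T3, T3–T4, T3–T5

Every vertex of G appears in some bag (union = {1, 2, 3, 4, 5, 6, 7, 8, 9}); every edge is covered by a bag; and for each vertex v the set of bags containing v is connected in the bag tree. The decomposition is therefore valid. The largest bag has 5 vertices, so the width is 4.

Yes; width 4.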